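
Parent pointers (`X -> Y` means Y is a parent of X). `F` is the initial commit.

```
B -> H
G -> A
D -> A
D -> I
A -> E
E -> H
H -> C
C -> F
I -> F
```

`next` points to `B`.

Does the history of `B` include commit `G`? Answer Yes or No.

Ancestors of B: {B, C, F, H}.
G is not in that set, so it is not an ancestor of B.

No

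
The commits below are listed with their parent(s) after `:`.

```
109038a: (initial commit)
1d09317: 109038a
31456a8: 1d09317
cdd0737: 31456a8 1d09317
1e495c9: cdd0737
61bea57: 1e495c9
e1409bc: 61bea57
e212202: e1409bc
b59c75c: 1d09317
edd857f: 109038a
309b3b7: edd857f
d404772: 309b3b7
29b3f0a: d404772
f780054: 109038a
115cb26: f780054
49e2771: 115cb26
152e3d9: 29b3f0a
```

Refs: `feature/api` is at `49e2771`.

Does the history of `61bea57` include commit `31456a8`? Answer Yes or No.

Ancestors of 61bea57 (commits reachable by following parents): {109038a, 1d09317, 1e495c9, 31456a8, 61bea57, cdd0737}.
31456a8 is in that set, so it is an ancestor of 61bea57.

Yes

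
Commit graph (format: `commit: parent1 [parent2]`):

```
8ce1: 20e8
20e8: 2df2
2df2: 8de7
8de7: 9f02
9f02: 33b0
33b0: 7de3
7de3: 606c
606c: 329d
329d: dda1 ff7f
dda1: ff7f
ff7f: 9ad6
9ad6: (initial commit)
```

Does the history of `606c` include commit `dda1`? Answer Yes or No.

Yes

Ancestors of 606c (commits reachable by following parents): {329d, 606c, 9ad6, dda1, ff7f}.
dda1 is in that set, so it is an ancestor of 606c.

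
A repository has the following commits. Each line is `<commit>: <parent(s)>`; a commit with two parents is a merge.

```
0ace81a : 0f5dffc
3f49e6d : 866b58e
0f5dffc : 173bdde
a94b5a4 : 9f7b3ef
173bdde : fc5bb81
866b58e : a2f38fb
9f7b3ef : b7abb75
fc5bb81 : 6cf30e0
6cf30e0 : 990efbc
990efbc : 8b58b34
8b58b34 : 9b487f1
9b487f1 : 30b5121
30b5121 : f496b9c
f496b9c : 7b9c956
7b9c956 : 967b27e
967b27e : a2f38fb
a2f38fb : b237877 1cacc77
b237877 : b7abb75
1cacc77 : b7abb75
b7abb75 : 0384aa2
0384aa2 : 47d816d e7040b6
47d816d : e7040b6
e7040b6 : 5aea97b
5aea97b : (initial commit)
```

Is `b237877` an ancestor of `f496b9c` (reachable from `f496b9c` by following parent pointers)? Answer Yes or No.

Ancestors of f496b9c (commits reachable by following parents): {0384aa2, 1cacc77, 47d816d, 5aea97b, 7b9c956, 967b27e, a2f38fb, b237877, b7abb75, e7040b6, f496b9c}.
b237877 is in that set, so it is an ancestor of f496b9c.

Yes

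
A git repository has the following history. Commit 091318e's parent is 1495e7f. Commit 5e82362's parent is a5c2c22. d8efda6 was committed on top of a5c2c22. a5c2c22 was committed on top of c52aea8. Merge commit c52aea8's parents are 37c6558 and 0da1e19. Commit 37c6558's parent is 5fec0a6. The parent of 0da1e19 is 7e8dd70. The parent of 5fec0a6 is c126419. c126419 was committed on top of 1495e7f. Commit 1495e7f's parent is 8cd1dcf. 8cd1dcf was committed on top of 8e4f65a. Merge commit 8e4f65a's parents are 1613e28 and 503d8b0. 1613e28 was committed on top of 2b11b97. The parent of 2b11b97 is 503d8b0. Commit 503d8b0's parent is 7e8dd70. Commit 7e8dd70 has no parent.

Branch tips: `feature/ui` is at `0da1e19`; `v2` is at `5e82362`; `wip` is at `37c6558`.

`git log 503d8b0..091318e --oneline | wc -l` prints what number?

Reachable from 091318e: {091318e, 1495e7f, 1613e28, 2b11b97, 503d8b0, 7e8dd70, 8cd1dcf, 8e4f65a}.
Reachable from 503d8b0: {503d8b0, 7e8dd70}.
In 091318e's history but not 503d8b0's: {091318e, 1495e7f, 1613e28, 2b11b97, 8cd1dcf, 8e4f65a} — 6 commits.

6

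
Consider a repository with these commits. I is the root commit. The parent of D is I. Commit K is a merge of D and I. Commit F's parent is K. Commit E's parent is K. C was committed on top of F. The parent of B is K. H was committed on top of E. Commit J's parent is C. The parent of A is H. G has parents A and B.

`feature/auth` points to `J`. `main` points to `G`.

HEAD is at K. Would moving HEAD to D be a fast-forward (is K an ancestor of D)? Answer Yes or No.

No

A fast-forward from K to D is possible iff K is an ancestor of D.
Ancestors of D: {D, I}.
K is not among them, so fast-forward is not possible.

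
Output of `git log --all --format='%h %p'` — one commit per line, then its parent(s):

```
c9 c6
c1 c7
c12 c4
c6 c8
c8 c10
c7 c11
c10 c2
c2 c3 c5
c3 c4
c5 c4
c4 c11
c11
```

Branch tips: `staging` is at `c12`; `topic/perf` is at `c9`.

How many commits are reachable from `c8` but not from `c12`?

5

Reachable from c8: {c10, c11, c2, c3, c4, c5, c8}.
Reachable from c12: {c11, c12, c4}.
In c8's history but not c12's: {c10, c2, c3, c5, c8} — 5 commits.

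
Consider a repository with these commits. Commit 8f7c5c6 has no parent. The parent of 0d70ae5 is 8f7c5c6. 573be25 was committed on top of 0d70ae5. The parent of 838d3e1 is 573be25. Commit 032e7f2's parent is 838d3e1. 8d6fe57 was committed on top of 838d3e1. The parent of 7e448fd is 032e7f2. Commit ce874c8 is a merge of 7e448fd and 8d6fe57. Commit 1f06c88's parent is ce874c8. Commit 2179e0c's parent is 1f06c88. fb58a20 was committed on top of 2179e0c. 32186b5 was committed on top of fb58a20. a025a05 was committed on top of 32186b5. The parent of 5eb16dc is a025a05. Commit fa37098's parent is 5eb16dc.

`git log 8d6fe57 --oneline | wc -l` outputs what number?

5

Walking parent pointers from 8d6fe57: reachable set = {0d70ae5, 573be25, 838d3e1, 8d6fe57, 8f7c5c6}.
That is 5 commits.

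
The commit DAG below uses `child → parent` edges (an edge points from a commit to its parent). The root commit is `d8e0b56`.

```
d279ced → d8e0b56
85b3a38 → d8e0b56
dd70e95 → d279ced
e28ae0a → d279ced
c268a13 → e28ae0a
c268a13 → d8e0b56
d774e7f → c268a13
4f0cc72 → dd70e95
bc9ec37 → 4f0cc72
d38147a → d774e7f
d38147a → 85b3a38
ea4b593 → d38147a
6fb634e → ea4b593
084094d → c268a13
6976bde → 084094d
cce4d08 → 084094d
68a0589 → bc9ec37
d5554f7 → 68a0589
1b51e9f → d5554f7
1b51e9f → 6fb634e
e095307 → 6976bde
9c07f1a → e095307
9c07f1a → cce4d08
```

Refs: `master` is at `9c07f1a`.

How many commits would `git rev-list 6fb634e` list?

Walking parent pointers from 6fb634e: reachable set = {6fb634e, 85b3a38, c268a13, d279ced, d38147a, d774e7f, d8e0b56, e28ae0a, ea4b593}.
That is 9 commits.

9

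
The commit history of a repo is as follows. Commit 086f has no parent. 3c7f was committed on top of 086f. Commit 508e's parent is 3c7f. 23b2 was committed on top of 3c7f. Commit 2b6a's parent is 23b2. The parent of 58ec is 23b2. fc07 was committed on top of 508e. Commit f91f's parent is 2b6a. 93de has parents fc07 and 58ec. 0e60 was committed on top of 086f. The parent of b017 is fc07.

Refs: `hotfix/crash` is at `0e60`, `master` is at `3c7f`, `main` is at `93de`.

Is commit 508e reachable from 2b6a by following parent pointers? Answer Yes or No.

Ancestors of 2b6a: {086f, 23b2, 2b6a, 3c7f}.
508e is not in that set, so it is not an ancestor of 2b6a.

No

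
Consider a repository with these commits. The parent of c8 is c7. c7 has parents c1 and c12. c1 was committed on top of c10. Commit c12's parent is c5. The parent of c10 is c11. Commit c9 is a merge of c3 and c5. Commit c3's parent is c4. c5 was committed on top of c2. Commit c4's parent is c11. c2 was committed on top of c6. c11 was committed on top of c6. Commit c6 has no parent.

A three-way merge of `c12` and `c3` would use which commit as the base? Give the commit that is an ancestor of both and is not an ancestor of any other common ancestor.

c6

Ancestors of c12: {c12, c2, c5, c6}.
Ancestors of c3: {c11, c3, c4, c6}.
Common ancestors: {c6}.
The only common ancestor is c6, so it is the merge base.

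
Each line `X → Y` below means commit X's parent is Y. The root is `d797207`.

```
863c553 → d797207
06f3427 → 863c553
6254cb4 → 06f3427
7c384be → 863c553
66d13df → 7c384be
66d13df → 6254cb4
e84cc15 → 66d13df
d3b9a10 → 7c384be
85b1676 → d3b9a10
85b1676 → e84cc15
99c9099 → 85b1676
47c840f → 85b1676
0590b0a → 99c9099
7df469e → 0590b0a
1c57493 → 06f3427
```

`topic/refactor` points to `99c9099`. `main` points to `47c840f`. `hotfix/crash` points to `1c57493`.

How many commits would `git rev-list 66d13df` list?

Walking parent pointers from 66d13df: reachable set = {06f3427, 6254cb4, 66d13df, 7c384be, 863c553, d797207}.
That is 6 commits.

6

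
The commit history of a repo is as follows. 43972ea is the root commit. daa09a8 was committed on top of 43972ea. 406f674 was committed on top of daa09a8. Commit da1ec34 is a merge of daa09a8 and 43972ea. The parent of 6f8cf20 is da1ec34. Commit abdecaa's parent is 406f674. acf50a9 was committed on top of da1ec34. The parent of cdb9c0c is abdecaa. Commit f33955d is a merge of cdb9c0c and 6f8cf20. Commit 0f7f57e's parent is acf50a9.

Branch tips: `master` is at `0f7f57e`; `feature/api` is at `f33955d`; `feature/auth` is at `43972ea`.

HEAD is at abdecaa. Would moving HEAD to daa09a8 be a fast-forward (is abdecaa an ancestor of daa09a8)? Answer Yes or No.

No

A fast-forward from abdecaa to daa09a8 is possible iff abdecaa is an ancestor of daa09a8.
Ancestors of daa09a8: {43972ea, daa09a8}.
abdecaa is not among them, so fast-forward is not possible.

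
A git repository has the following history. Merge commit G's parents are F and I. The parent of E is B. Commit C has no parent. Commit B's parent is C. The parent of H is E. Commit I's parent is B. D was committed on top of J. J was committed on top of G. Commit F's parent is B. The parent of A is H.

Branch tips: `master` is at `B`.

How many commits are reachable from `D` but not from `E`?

5

Reachable from D: {B, C, D, F, G, I, J}.
Reachable from E: {B, C, E}.
In D's history but not E's: {D, F, G, I, J} — 5 commits.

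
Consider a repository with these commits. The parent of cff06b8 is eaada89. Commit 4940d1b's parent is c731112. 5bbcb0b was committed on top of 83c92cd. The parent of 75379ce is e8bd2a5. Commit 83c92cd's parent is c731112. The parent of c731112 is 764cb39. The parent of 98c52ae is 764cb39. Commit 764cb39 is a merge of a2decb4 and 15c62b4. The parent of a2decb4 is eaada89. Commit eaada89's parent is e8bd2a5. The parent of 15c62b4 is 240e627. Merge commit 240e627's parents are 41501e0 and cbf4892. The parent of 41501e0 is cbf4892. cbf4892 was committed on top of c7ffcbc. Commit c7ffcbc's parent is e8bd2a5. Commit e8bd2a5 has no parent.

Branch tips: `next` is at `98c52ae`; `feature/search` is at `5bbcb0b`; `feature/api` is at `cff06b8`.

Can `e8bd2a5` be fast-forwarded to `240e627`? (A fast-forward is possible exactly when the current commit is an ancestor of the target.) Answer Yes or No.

Yes

A fast-forward from e8bd2a5 to 240e627 is possible iff e8bd2a5 is an ancestor of 240e627.
Ancestors of 240e627: {240e627, 41501e0, c7ffcbc, cbf4892, e8bd2a5}.
e8bd2a5 is among them, so fast-forward is possible.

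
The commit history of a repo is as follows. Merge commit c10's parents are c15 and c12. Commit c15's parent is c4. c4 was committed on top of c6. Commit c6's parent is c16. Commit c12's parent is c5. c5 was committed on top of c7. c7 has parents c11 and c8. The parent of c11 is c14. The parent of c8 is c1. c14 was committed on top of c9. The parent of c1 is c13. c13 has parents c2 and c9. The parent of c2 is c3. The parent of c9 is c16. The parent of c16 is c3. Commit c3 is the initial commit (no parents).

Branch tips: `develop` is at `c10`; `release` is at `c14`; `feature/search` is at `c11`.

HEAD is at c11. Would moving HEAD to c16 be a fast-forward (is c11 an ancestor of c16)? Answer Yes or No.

A fast-forward from c11 to c16 is possible iff c11 is an ancestor of c16.
Ancestors of c16: {c16, c3}.
c11 is not among them, so fast-forward is not possible.

No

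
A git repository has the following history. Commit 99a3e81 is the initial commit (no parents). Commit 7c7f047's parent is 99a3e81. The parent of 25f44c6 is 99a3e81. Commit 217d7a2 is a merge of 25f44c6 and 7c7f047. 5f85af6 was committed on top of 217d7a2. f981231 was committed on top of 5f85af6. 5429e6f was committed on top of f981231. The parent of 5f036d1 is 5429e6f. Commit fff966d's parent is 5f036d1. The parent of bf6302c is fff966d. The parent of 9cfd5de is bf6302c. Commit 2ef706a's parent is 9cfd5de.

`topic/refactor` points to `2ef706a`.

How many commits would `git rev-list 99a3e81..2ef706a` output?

Reachable from 2ef706a: {217d7a2, 25f44c6, 2ef706a, 5429e6f, 5f036d1, 5f85af6, 7c7f047, 99a3e81, 9cfd5de, bf6302c, f981231, fff966d}.
Reachable from 99a3e81: {99a3e81}.
In 2ef706a's history but not 99a3e81's: {217d7a2, 25f44c6, 2ef706a, 5429e6f, 5f036d1, 5f85af6, 7c7f047, 9cfd5de, bf6302c, f981231, fff966d} — 11 commits.

11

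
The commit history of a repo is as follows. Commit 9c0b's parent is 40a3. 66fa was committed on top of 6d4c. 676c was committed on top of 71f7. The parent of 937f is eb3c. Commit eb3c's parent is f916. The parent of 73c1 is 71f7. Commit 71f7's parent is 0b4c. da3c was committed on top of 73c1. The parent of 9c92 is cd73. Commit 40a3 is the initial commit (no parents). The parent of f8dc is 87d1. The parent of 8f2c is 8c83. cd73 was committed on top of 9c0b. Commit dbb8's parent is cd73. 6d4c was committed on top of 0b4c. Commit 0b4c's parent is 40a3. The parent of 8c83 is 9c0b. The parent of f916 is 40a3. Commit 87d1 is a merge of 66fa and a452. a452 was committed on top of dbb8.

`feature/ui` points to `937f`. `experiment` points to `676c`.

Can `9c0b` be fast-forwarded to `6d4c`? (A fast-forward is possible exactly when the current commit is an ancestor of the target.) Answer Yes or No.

No

A fast-forward from 9c0b to 6d4c is possible iff 9c0b is an ancestor of 6d4c.
Ancestors of 6d4c: {0b4c, 40a3, 6d4c}.
9c0b is not among them, so fast-forward is not possible.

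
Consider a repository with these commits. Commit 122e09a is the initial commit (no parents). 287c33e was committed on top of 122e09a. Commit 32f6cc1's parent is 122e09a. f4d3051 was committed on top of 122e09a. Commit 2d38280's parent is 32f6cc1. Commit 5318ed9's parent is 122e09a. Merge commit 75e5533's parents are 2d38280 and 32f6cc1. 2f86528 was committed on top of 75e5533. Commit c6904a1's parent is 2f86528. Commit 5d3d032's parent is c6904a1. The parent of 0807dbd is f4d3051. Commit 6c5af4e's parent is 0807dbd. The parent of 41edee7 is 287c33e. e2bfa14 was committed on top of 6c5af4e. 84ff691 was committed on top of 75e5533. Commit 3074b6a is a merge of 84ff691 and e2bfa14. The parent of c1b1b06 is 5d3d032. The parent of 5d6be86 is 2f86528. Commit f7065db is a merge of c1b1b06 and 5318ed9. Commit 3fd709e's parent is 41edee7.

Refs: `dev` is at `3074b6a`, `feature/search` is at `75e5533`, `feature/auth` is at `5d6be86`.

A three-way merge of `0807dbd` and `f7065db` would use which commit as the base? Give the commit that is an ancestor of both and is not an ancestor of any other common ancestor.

122e09a

Ancestors of 0807dbd: {0807dbd, 122e09a, f4d3051}.
Ancestors of f7065db: {122e09a, 2d38280, 2f86528, 32f6cc1, 5318ed9, 5d3d032, 75e5533, c1b1b06, c6904a1, f7065db}.
Common ancestors: {122e09a}.
The only common ancestor is 122e09a, so it is the merge base.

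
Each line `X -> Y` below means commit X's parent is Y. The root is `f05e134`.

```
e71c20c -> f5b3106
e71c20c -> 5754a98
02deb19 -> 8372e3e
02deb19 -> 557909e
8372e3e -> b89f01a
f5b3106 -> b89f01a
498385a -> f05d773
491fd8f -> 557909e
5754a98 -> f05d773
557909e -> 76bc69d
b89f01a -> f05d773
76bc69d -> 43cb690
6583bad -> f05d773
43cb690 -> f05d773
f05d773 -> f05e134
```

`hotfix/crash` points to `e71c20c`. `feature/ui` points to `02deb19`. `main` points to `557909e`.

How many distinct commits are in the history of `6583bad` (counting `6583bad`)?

3

Walking parent pointers from 6583bad: reachable set = {6583bad, f05d773, f05e134}.
That is 3 commits.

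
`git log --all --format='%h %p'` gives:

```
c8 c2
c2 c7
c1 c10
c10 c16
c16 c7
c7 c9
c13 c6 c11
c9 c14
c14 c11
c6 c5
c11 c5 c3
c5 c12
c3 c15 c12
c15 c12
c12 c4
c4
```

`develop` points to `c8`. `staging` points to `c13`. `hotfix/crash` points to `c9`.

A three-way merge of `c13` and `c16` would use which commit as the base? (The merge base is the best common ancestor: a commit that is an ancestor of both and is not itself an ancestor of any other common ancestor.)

c11

Ancestors of c13: {c11, c12, c13, c15, c3, c4, c5, c6}.
Ancestors of c16: {c11, c12, c14, c15, c16, c3, c4, c5, c7, c9}.
Common ancestors: {c11, c12, c15, c3, c4, c5}.
Among these, c11 is not an ancestor of any other common ancestor — it is the merge base.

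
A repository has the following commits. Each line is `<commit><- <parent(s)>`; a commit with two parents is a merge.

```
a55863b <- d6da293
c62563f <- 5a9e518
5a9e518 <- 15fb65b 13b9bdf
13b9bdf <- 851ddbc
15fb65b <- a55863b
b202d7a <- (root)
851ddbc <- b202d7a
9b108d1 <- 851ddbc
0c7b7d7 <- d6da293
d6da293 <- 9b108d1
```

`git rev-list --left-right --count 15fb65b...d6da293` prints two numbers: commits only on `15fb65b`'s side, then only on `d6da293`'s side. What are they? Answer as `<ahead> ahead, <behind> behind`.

Reachable from 15fb65b: {15fb65b, 851ddbc, 9b108d1, a55863b, b202d7a, d6da293}.
Reachable from d6da293: {851ddbc, 9b108d1, b202d7a, d6da293}.
Only in 15fb65b's history (ahead): {15fb65b, a55863b} — 2.
Only in d6da293's history (behind): {} — 0.

2 ahead, 0 behind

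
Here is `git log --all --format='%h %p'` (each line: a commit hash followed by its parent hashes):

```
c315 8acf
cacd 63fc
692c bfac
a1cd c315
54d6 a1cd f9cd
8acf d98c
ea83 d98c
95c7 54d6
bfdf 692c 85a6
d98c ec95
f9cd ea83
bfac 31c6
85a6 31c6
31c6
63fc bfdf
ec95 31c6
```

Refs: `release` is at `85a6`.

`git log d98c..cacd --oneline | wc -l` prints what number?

Reachable from cacd: {31c6, 63fc, 692c, 85a6, bfac, bfdf, cacd}.
Reachable from d98c: {31c6, d98c, ec95}.
In cacd's history but not d98c's: {63fc, 692c, 85a6, bfac, bfdf, cacd} — 6 commits.

6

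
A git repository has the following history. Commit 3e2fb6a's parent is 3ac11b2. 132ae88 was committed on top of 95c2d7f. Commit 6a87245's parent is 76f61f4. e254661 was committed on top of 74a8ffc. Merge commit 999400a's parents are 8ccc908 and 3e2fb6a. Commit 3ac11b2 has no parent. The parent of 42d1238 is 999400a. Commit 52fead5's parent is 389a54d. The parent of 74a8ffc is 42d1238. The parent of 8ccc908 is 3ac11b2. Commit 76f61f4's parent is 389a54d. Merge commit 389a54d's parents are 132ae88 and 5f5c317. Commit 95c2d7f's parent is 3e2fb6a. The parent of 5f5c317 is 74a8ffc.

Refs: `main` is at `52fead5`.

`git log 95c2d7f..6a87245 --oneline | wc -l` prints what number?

9

Reachable from 6a87245: {132ae88, 389a54d, 3ac11b2, 3e2fb6a, 42d1238, 5f5c317, 6a87245, 74a8ffc, 76f61f4, 8ccc908, 95c2d7f, 999400a}.
Reachable from 95c2d7f: {3ac11b2, 3e2fb6a, 95c2d7f}.
In 6a87245's history but not 95c2d7f's: {132ae88, 389a54d, 42d1238, 5f5c317, 6a87245, 74a8ffc, 76f61f4, 8ccc908, 999400a} — 9 commits.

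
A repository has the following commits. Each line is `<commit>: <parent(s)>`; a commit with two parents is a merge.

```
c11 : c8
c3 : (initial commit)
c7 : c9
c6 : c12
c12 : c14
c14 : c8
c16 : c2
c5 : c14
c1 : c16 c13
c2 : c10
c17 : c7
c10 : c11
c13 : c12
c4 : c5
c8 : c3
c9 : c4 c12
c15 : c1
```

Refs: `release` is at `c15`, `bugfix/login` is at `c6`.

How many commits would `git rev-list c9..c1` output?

6

Reachable from c1: {c1, c10, c11, c12, c13, c14, c16, c2, c3, c8}.
Reachable from c9: {c12, c14, c3, c4, c5, c8, c9}.
In c1's history but not c9's: {c1, c10, c11, c13, c16, c2} — 6 commits.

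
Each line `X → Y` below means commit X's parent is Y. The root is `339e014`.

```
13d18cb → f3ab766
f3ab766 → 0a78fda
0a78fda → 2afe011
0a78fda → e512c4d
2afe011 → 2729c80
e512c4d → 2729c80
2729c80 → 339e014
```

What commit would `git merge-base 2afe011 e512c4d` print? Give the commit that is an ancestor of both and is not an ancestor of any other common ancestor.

Ancestors of 2afe011: {2729c80, 2afe011, 339e014}.
Ancestors of e512c4d: {2729c80, 339e014, e512c4d}.
Common ancestors: {2729c80, 339e014}.
Among these, 2729c80 is not an ancestor of any other common ancestor — it is the merge base.

2729c80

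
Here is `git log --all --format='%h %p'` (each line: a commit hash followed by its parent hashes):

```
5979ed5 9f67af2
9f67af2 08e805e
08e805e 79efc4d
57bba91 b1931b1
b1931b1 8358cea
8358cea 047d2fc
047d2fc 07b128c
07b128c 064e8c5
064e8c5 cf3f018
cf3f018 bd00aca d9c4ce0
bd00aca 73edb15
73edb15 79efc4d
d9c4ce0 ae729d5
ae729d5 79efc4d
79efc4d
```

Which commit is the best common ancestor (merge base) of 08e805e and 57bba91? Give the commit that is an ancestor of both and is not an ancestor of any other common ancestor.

Ancestors of 08e805e: {08e805e, 79efc4d}.
Ancestors of 57bba91: {047d2fc, 064e8c5, 07b128c, 57bba91, 73edb15, 79efc4d, 8358cea, ae729d5, b1931b1, bd00aca, cf3f018, d9c4ce0}.
Common ancestors: {79efc4d}.
The only common ancestor is 79efc4d, so it is the merge base.

79efc4d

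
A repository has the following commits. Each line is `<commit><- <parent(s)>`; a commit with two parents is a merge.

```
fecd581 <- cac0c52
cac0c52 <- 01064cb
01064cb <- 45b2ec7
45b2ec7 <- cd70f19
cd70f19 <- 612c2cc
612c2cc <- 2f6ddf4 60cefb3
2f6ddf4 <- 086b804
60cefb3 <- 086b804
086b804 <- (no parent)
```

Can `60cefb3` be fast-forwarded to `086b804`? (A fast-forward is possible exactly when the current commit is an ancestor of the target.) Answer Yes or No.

No

A fast-forward from 60cefb3 to 086b804 is possible iff 60cefb3 is an ancestor of 086b804.
Ancestors of 086b804: {086b804}.
60cefb3 is not among them, so fast-forward is not possible.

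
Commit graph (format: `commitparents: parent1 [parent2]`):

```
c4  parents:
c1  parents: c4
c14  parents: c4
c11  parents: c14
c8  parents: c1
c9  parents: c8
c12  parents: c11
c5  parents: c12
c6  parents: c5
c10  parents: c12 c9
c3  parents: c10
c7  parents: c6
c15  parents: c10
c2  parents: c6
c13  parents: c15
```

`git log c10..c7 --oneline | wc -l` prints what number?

Reachable from c7: {c11, c12, c14, c4, c5, c6, c7}.
Reachable from c10: {c1, c10, c11, c12, c14, c4, c8, c9}.
In c7's history but not c10's: {c5, c6, c7} — 3 commits.

3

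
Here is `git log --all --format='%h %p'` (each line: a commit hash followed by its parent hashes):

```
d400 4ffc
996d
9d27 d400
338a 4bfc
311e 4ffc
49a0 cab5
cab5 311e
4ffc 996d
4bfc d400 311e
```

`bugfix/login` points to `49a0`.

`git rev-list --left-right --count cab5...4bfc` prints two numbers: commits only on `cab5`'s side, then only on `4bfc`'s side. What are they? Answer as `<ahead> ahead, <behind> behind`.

1 ahead, 2 behind

Reachable from cab5: {311e, 4ffc, 996d, cab5}.
Reachable from 4bfc: {311e, 4bfc, 4ffc, 996d, d400}.
Only in cab5's history (ahead): {cab5} — 1.
Only in 4bfc's history (behind): {4bfc, d400} — 2.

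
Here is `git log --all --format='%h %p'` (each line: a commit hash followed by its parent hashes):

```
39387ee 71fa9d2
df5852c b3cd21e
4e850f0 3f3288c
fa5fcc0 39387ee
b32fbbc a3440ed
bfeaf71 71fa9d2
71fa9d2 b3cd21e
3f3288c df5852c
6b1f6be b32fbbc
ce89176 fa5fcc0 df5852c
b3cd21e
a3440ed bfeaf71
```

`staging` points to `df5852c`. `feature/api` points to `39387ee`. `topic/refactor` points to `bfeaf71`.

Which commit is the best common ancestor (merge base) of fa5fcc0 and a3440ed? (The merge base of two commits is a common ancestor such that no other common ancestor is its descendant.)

Ancestors of fa5fcc0: {39387ee, 71fa9d2, b3cd21e, fa5fcc0}.
Ancestors of a3440ed: {71fa9d2, a3440ed, b3cd21e, bfeaf71}.
Common ancestors: {71fa9d2, b3cd21e}.
Among these, 71fa9d2 is not an ancestor of any other common ancestor — it is the merge base.

71fa9d2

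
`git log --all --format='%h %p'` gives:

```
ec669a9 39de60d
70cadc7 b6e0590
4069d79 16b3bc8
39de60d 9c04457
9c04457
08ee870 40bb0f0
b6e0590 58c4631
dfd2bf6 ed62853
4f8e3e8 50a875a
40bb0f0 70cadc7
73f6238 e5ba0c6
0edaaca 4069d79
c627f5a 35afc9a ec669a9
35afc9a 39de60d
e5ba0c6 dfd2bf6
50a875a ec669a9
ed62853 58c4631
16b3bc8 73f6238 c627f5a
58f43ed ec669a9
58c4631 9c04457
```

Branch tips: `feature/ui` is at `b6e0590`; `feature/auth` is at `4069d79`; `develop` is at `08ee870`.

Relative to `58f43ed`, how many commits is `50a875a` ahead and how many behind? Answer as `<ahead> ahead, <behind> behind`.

Reachable from 50a875a: {39de60d, 50a875a, 9c04457, ec669a9}.
Reachable from 58f43ed: {39de60d, 58f43ed, 9c04457, ec669a9}.
Only in 50a875a's history (ahead): {50a875a} — 1.
Only in 58f43ed's history (behind): {58f43ed} — 1.

1 ahead, 1 behind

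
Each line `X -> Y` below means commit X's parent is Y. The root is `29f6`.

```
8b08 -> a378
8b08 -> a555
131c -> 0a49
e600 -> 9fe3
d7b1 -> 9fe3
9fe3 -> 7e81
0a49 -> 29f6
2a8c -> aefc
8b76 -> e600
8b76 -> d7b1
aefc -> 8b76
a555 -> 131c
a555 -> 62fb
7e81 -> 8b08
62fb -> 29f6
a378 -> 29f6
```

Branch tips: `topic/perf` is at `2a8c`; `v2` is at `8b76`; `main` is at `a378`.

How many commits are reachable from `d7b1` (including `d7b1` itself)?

Walking parent pointers from d7b1: reachable set = {0a49, 131c, 29f6, 62fb, 7e81, 8b08, 9fe3, a378, a555, d7b1}.
That is 10 commits.

10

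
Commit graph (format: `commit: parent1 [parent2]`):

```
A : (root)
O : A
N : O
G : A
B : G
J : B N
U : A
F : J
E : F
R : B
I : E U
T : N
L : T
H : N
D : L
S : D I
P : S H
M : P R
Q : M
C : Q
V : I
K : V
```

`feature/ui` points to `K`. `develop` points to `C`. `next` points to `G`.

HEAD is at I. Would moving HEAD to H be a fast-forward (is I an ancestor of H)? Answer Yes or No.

No

A fast-forward from I to H is possible iff I is an ancestor of H.
Ancestors of H: {A, H, N, O}.
I is not among them, so fast-forward is not possible.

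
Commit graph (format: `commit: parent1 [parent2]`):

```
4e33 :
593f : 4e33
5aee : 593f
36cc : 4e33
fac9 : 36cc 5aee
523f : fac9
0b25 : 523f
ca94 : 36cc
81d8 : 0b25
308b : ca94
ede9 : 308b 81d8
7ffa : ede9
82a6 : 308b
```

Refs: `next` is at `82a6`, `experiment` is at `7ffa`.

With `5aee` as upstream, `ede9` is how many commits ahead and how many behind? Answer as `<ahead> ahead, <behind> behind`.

8 ahead, 0 behind

Reachable from ede9: {0b25, 308b, 36cc, 4e33, 523f, 593f, 5aee, 81d8, ca94, ede9, fac9}.
Reachable from 5aee: {4e33, 593f, 5aee}.
Only in ede9's history (ahead): {0b25, 308b, 36cc, 523f, 81d8, ca94, ede9, fac9} — 8.
Only in 5aee's history (behind): {} — 0.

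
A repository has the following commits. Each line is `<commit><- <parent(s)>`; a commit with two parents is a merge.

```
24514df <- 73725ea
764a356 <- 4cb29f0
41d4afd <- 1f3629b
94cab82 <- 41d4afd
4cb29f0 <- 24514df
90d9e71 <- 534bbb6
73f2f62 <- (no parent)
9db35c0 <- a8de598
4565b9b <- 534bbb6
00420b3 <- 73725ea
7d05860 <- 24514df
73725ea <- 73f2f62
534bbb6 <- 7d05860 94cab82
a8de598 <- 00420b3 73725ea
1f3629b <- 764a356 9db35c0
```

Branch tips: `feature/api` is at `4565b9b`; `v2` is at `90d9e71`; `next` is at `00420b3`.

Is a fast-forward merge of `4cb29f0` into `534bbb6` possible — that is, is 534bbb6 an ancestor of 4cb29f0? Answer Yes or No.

No

A fast-forward from 534bbb6 to 4cb29f0 is possible iff 534bbb6 is an ancestor of 4cb29f0.
Ancestors of 4cb29f0: {24514df, 4cb29f0, 73725ea, 73f2f62}.
534bbb6 is not among them, so fast-forward is not possible.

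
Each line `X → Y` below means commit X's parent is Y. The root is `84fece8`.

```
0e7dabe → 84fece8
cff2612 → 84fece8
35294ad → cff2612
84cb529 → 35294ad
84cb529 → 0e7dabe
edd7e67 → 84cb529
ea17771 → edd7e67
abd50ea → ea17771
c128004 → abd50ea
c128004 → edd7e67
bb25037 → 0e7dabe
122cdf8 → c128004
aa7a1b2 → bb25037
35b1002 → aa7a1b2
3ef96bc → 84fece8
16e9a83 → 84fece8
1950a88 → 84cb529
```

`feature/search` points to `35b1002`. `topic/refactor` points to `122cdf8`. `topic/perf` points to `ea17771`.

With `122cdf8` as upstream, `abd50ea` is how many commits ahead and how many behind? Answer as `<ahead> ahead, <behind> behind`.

0 ahead, 2 behind

Reachable from abd50ea: {0e7dabe, 35294ad, 84cb529, 84fece8, abd50ea, cff2612, ea17771, edd7e67}.
Reachable from 122cdf8: {0e7dabe, 122cdf8, 35294ad, 84cb529, 84fece8, abd50ea, c128004, cff2612, ea17771, edd7e67}.
Only in abd50ea's history (ahead): {} — 0.
Only in 122cdf8's history (behind): {122cdf8, c128004} — 2.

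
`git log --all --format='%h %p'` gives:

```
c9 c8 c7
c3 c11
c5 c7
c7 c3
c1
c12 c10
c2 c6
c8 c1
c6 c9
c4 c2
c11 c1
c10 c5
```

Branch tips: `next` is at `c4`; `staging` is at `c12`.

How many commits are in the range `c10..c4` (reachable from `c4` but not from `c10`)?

Reachable from c4: {c1, c11, c2, c3, c4, c6, c7, c8, c9}.
Reachable from c10: {c1, c10, c11, c3, c5, c7}.
In c4's history but not c10's: {c2, c4, c6, c8, c9} — 5 commits.

5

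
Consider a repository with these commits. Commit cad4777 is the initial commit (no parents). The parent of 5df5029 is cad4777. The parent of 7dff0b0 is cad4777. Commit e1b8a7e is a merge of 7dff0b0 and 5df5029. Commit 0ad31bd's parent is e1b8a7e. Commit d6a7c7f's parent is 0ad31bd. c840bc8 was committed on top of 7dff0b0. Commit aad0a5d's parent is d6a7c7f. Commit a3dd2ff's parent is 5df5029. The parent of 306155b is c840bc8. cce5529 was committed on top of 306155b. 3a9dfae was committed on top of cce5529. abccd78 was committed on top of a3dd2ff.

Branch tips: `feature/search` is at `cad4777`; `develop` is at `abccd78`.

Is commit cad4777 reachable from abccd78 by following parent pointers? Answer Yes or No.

Ancestors of abccd78 (commits reachable by following parents): {5df5029, a3dd2ff, abccd78, cad4777}.
cad4777 is in that set, so it is an ancestor of abccd78.

Yes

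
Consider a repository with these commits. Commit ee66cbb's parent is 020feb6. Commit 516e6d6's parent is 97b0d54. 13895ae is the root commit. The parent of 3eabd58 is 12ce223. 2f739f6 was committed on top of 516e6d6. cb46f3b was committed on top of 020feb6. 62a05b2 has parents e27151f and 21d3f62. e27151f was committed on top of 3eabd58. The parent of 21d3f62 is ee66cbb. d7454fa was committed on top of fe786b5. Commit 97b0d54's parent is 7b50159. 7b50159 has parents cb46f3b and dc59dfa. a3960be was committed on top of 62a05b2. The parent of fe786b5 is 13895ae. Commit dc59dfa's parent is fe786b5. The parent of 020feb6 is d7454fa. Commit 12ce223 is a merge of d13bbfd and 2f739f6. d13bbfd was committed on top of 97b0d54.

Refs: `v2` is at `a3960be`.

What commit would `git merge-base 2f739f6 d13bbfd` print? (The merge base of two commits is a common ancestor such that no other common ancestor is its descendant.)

Ancestors of 2f739f6: {020feb6, 13895ae, 2f739f6, 516e6d6, 7b50159, 97b0d54, cb46f3b, d7454fa, dc59dfa, fe786b5}.
Ancestors of d13bbfd: {020feb6, 13895ae, 7b50159, 97b0d54, cb46f3b, d13bbfd, d7454fa, dc59dfa, fe786b5}.
Common ancestors: {020feb6, 13895ae, 7b50159, 97b0d54, cb46f3b, d7454fa, dc59dfa, fe786b5}.
Among these, 97b0d54 is not an ancestor of any other common ancestor — it is the merge base.

97b0d54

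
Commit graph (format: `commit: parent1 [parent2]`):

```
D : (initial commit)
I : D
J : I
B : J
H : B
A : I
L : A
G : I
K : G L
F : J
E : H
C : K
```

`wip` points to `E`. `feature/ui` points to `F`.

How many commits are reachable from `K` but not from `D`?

5

Reachable from K: {A, D, G, I, K, L}.
Reachable from D: {D}.
In K's history but not D's: {A, G, I, K, L} — 5 commits.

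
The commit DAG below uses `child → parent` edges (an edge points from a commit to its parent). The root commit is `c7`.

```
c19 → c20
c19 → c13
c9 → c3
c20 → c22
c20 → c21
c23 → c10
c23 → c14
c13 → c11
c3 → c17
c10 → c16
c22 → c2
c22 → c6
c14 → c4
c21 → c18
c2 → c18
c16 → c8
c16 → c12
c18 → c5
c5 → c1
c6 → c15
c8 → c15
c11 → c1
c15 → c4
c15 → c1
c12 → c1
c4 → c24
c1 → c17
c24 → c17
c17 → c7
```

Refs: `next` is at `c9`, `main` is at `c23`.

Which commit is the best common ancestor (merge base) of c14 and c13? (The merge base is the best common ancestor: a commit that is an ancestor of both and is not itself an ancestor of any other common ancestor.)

c17

Ancestors of c14: {c14, c17, c24, c4, c7}.
Ancestors of c13: {c1, c11, c13, c17, c7}.
Common ancestors: {c17, c7}.
Among these, c17 is not an ancestor of any other common ancestor — it is the merge base.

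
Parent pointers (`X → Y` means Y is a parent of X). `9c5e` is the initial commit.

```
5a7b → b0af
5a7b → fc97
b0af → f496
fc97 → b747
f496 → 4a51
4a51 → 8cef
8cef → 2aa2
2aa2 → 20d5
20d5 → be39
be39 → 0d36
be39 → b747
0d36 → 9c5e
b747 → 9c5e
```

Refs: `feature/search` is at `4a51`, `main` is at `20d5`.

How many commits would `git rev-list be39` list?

4

Walking parent pointers from be39: reachable set = {0d36, 9c5e, b747, be39}.
That is 4 commits.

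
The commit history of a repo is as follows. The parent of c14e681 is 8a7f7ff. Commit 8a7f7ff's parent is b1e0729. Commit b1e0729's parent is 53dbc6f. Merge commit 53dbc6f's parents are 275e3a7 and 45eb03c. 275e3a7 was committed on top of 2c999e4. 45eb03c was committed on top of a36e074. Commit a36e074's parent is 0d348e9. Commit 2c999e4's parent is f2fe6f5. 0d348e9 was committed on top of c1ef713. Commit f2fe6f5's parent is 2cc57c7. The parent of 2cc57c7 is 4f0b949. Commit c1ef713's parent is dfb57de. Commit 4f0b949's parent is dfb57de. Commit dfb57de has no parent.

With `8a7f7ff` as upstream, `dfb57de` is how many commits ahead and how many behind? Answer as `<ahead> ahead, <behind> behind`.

0 ahead, 12 behind

Reachable from dfb57de: {dfb57de}.
Reachable from 8a7f7ff: {0d348e9, 275e3a7, 2c999e4, 2cc57c7, 45eb03c, 4f0b949, 53dbc6f, 8a7f7ff, a36e074, b1e0729, c1ef713, dfb57de, f2fe6f5}.
Only in dfb57de's history (ahead): {} — 0.
Only in 8a7f7ff's history (behind): {0d348e9, 275e3a7, 2c999e4, 2cc57c7, 45eb03c, 4f0b949, 53dbc6f, 8a7f7ff, a36e074, b1e0729, c1ef713, f2fe6f5} — 12.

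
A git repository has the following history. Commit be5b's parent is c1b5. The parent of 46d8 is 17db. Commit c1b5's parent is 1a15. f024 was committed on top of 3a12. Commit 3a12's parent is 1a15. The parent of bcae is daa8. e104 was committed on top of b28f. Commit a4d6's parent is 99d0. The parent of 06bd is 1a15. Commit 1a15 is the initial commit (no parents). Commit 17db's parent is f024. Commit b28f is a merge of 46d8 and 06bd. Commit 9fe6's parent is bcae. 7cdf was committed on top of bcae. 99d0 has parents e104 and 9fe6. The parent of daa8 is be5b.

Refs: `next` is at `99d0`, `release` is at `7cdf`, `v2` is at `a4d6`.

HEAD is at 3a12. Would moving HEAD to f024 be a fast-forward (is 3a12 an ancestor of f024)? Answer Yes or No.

A fast-forward from 3a12 to f024 is possible iff 3a12 is an ancestor of f024.
Ancestors of f024: {1a15, 3a12, f024}.
3a12 is among them, so fast-forward is possible.

Yes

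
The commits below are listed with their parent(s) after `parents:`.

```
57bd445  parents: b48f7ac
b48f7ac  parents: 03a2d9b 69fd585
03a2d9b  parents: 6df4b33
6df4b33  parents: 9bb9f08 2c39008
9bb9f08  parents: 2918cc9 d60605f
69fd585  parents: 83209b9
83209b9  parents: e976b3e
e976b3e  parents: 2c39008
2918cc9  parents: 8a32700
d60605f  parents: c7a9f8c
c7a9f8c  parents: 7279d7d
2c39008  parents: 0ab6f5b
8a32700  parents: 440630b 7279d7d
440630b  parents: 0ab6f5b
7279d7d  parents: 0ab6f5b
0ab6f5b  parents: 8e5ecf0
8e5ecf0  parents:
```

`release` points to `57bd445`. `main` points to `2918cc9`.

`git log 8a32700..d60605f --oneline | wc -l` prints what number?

Reachable from d60605f: {0ab6f5b, 7279d7d, 8e5ecf0, c7a9f8c, d60605f}.
Reachable from 8a32700: {0ab6f5b, 440630b, 7279d7d, 8a32700, 8e5ecf0}.
In d60605f's history but not 8a32700's: {c7a9f8c, d60605f} — 2 commits.

2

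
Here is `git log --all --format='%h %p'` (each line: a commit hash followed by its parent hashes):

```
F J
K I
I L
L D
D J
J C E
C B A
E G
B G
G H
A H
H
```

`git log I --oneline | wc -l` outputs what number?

10

Walking parent pointers from I: reachable set = {A, B, C, D, E, G, H, I, J, L}.
That is 10 commits.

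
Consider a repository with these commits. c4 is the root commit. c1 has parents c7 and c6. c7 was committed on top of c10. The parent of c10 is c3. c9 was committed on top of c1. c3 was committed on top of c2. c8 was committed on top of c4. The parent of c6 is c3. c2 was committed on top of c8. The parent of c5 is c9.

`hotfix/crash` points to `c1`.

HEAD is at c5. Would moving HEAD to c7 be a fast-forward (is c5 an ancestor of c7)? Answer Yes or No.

No

A fast-forward from c5 to c7 is possible iff c5 is an ancestor of c7.
Ancestors of c7: {c10, c2, c3, c4, c7, c8}.
c5 is not among them, so fast-forward is not possible.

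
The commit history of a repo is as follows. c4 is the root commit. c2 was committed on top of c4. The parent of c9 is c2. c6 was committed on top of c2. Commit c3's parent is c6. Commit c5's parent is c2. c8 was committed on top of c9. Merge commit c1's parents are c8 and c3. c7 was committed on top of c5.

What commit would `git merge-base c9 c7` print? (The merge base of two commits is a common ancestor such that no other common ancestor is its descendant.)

c2

Ancestors of c9: {c2, c4, c9}.
Ancestors of c7: {c2, c4, c5, c7}.
Common ancestors: {c2, c4}.
Among these, c2 is not an ancestor of any other common ancestor — it is the merge base.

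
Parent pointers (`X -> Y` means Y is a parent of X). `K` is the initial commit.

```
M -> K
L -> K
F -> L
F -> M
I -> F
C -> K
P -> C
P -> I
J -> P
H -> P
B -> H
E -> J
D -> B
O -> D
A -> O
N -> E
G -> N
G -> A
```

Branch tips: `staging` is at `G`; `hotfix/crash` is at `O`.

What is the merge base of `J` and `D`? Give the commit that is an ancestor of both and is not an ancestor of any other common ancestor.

Ancestors of J: {C, F, I, J, K, L, M, P}.
Ancestors of D: {B, C, D, F, H, I, K, L, M, P}.
Common ancestors: {C, F, I, K, L, M, P}.
Among these, P is not an ancestor of any other common ancestor — it is the merge base.

P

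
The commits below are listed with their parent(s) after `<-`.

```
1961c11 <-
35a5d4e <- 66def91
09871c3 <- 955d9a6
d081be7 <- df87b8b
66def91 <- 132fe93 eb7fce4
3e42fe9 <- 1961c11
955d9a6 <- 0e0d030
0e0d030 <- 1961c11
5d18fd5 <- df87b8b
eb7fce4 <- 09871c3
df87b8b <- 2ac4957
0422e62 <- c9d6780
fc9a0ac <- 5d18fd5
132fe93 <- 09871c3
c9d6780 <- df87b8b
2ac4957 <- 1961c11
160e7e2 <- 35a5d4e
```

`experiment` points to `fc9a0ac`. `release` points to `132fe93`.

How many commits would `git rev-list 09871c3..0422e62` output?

Reachable from 0422e62: {0422e62, 1961c11, 2ac4957, c9d6780, df87b8b}.
Reachable from 09871c3: {09871c3, 0e0d030, 1961c11, 955d9a6}.
In 0422e62's history but not 09871c3's: {0422e62, 2ac4957, c9d6780, df87b8b} — 4 commits.

4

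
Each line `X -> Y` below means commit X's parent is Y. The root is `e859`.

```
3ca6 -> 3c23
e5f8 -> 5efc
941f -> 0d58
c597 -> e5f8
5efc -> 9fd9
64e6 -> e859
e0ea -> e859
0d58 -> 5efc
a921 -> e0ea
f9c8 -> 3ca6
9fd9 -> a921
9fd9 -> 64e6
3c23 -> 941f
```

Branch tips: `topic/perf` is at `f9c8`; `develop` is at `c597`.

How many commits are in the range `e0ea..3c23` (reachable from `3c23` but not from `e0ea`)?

Reachable from 3c23: {0d58, 3c23, 5efc, 64e6, 941f, 9fd9, a921, e0ea, e859}.
Reachable from e0ea: {e0ea, e859}.
In 3c23's history but not e0ea's: {0d58, 3c23, 5efc, 64e6, 941f, 9fd9, a921} — 7 commits.

7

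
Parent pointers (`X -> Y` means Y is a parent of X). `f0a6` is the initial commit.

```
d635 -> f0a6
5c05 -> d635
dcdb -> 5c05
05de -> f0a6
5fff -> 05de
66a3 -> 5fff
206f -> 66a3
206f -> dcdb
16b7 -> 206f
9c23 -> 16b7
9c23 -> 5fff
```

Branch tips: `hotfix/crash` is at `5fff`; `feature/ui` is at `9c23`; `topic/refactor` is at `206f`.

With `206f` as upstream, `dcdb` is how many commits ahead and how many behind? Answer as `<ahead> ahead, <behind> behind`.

0 ahead, 4 behind

Reachable from dcdb: {5c05, d635, dcdb, f0a6}.
Reachable from 206f: {05de, 206f, 5c05, 5fff, 66a3, d635, dcdb, f0a6}.
Only in dcdb's history (ahead): {} — 0.
Only in 206f's history (behind): {05de, 206f, 5fff, 66a3} — 4.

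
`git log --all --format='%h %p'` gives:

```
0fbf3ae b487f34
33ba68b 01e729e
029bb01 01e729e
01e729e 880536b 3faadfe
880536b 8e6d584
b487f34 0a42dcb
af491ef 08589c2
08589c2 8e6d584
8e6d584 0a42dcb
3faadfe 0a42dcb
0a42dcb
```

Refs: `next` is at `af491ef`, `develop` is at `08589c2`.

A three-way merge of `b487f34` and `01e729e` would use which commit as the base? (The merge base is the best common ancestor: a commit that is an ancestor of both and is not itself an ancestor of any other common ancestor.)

0a42dcb

Ancestors of b487f34: {0a42dcb, b487f34}.
Ancestors of 01e729e: {01e729e, 0a42dcb, 3faadfe, 880536b, 8e6d584}.
Common ancestors: {0a42dcb}.
The only common ancestor is 0a42dcb, so it is the merge base.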